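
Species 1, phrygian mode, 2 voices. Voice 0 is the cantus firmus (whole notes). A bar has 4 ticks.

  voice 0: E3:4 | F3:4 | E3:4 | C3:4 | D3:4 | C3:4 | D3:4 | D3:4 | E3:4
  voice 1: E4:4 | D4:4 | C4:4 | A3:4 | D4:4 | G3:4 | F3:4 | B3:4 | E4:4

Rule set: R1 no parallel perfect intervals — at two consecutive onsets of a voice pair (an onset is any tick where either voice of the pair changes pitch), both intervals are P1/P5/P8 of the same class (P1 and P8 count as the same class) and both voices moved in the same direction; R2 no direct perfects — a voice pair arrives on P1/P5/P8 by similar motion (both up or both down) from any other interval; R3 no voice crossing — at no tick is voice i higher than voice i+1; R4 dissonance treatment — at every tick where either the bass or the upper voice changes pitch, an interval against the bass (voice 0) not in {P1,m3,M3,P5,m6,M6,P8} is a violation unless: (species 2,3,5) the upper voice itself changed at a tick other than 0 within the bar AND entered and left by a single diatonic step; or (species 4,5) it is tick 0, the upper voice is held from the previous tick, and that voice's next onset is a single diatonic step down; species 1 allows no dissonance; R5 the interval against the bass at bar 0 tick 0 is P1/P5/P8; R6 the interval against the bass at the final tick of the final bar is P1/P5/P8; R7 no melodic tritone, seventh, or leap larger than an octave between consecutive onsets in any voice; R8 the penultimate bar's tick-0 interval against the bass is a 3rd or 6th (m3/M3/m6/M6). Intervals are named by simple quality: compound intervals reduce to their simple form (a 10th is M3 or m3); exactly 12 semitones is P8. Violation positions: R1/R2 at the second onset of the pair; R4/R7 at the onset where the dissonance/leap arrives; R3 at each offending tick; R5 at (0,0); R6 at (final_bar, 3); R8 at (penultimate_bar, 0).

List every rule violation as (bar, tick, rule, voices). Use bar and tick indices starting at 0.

bar 0: v0=E3 v1=E4 downbeat P8
bar 1: v0=F3 v1=D4 downbeat M6
bar 2: v0=E3 v1=C4 downbeat m6
bar 3: v0=C3 v1=A3 downbeat M6
bar 4: v0=D3 v1=D4 downbeat P8
bar 5: v0=C3 v1=G3 downbeat P5
bar 6: v0=D3 v1=F3 downbeat m3
bar 7: v0=D3 v1=B3 downbeat M6
bar 8: v0=E3 v1=E4 downbeat P8
  -> R2 @ bar 4 tick 0 v(0, 1): C3/A3 M6 -> D3/D4 P8 similar
  -> R2 @ bar 5 tick 0 v(0, 1): D3/D4 P8 -> C3/G3 P5 similar
  -> R7 @ bar 7 tick 0 v(1,): F3->B3 leap 6st
  -> R2 @ bar 8 tick 0 v(0, 1): D3/B3 M6 -> E3/E4 P8 similar

(4, 0, R2, (0, 1))
(5, 0, R2, (0, 1))
(7, 0, R7, (1,))
(8, 0, R2, (0, 1))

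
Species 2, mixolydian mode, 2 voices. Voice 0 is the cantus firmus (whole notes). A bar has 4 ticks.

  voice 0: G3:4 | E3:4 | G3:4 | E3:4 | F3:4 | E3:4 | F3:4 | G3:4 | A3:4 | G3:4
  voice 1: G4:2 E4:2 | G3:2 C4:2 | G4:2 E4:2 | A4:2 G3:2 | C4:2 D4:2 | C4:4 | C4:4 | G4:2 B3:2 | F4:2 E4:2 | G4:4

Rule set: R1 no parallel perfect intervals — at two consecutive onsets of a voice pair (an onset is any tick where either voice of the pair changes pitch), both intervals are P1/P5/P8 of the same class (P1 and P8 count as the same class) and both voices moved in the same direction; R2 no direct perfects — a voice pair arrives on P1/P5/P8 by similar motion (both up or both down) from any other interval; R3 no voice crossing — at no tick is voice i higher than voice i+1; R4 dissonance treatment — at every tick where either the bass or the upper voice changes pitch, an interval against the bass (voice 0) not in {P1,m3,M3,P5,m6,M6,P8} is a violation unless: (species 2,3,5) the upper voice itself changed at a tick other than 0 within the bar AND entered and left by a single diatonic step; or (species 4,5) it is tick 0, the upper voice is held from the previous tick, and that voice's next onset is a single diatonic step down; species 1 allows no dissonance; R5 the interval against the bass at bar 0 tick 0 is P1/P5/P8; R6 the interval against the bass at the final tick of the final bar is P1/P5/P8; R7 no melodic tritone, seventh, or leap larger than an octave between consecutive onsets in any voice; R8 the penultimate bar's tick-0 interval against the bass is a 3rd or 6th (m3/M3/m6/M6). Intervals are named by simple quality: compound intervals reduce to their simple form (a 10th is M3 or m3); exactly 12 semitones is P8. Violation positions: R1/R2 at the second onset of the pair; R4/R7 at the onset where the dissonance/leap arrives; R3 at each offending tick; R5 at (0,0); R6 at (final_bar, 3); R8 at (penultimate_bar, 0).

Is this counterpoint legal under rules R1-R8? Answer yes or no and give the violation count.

No (6 violations)

bar 0: v0=G3 v1=G4 (P8)
bar 1: v0=E3 v1=G3 (m3)
bar 2: v0=G3 v1=G4 (P8)
bar 3: v0=E3 v1=A4 (P4)
bar 4: v0=F3 v1=C4 (P5)
bar 5: v0=E3 v1=C4 (m6)
bar 6: v0=F3 v1=C4 (P5)
bar 7: v0=G3 v1=G4 (P8)
bar 8: v0=A3 v1=F4 (m6)
bar 9: v0=G3 v1=G4 (P8)
  R2 @ bar2.0: E3/C4 m6 -> G3/G4 P8 similar
  R4 @ bar3.0: E3/A4 P4 untreated
  R7 @ bar3.2: A4->G3 leap 14st
  R2 @ bar4.0: E3/G3 m3 -> F3/C4 P5 similar
  R2 @ bar7.0: F3/C4 P5 -> G3/G4 P8 similar
  R7 @ bar8.0: B3->F4 leap 6st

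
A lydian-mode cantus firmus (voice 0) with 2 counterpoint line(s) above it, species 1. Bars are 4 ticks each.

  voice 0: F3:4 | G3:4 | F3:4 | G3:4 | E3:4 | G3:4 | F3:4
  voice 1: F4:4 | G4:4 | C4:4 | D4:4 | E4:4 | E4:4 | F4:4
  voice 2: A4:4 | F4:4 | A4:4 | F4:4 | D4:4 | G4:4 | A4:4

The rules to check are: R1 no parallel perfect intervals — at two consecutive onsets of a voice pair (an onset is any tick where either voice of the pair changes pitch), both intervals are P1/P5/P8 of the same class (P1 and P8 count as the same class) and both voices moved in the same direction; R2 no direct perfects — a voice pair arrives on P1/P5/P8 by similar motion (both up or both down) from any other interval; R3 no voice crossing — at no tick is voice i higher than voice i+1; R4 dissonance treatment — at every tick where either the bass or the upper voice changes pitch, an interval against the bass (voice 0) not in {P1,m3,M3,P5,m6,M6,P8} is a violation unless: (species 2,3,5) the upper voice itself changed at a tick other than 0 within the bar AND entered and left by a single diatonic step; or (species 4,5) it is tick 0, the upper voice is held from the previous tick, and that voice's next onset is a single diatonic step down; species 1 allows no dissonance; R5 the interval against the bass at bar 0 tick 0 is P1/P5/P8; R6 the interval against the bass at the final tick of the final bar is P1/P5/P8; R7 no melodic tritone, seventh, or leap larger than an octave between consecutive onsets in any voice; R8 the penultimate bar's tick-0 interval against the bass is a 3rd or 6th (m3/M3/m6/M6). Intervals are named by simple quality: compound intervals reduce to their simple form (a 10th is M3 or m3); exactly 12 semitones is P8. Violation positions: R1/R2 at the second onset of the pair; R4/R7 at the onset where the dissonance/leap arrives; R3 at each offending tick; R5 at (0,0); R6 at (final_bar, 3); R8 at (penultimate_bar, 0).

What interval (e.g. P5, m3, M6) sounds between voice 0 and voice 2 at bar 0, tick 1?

M3

voice 0=F3 voice 2=A4 -> M3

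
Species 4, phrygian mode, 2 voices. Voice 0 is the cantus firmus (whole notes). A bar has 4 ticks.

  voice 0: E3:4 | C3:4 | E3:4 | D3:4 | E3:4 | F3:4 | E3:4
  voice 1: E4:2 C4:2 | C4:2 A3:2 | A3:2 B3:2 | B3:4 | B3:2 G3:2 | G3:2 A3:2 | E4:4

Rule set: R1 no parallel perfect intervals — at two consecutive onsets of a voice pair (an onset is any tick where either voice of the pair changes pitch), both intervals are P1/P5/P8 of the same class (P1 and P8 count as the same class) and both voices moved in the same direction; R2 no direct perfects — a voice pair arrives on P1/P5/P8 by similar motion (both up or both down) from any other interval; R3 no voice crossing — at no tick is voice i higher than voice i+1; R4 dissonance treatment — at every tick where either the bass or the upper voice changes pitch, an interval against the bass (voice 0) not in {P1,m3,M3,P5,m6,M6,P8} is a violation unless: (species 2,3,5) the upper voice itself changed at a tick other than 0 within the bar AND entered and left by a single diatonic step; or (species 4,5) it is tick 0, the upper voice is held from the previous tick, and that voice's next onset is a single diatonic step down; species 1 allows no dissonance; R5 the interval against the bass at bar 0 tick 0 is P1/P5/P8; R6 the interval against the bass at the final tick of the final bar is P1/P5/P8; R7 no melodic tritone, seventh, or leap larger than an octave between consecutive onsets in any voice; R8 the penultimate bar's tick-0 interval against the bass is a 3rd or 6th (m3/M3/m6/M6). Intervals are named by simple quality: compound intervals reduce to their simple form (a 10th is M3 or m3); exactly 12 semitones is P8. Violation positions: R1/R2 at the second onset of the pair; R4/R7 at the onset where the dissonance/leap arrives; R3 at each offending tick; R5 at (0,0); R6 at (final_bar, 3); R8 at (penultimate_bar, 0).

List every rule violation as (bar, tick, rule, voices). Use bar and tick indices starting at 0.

bar 0: v0=E3 v1=E4 downbeat P8
bar 1: v0=C3 v1=C4 downbeat P8
bar 2: v0=E3 v1=A3 downbeat P4
bar 3: v0=D3 v1=B3 downbeat M6
bar 4: v0=E3 v1=B3 downbeat P5
bar 5: v0=F3 v1=G3 downbeat M2
bar 6: v0=E3 v1=E4 downbeat P8
  -> R4 @ bar 2 tick 0 v(0, 1): E3/A3 P4 untreated
  -> R4 @ bar 5 tick 0 v(0, 1): F3/G3 M2 untreated
  -> R8 @ bar 5 tick 0 v(0, 1): penult M2 not 3rd/6th

(2, 0, R4, (0, 1))
(5, 0, R4, (0, 1))
(5, 0, R8, (0, 1))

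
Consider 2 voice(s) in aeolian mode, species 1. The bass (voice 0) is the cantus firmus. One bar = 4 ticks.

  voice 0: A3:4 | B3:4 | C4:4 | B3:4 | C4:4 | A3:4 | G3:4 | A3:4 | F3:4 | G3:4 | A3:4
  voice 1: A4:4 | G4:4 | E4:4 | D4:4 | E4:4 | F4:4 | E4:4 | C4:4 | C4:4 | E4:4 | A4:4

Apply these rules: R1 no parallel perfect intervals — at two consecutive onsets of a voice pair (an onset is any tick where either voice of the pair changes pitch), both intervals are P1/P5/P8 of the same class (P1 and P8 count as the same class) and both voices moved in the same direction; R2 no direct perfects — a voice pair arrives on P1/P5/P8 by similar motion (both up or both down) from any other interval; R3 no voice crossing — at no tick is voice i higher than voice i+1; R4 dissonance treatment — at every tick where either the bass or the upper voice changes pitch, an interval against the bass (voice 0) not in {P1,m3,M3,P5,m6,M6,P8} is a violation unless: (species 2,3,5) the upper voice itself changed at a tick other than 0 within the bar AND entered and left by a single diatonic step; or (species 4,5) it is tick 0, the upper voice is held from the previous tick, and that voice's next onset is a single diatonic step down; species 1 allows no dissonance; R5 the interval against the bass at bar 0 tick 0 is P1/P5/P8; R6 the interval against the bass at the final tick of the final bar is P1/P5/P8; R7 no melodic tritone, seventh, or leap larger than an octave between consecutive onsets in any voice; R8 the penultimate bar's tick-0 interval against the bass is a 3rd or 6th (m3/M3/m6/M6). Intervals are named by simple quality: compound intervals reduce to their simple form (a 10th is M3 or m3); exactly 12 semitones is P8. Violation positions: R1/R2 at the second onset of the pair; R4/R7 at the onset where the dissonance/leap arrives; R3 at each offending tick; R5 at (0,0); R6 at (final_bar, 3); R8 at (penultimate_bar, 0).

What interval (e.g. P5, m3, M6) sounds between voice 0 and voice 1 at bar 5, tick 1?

m6

voice 0=A3 voice 1=F4 -> m6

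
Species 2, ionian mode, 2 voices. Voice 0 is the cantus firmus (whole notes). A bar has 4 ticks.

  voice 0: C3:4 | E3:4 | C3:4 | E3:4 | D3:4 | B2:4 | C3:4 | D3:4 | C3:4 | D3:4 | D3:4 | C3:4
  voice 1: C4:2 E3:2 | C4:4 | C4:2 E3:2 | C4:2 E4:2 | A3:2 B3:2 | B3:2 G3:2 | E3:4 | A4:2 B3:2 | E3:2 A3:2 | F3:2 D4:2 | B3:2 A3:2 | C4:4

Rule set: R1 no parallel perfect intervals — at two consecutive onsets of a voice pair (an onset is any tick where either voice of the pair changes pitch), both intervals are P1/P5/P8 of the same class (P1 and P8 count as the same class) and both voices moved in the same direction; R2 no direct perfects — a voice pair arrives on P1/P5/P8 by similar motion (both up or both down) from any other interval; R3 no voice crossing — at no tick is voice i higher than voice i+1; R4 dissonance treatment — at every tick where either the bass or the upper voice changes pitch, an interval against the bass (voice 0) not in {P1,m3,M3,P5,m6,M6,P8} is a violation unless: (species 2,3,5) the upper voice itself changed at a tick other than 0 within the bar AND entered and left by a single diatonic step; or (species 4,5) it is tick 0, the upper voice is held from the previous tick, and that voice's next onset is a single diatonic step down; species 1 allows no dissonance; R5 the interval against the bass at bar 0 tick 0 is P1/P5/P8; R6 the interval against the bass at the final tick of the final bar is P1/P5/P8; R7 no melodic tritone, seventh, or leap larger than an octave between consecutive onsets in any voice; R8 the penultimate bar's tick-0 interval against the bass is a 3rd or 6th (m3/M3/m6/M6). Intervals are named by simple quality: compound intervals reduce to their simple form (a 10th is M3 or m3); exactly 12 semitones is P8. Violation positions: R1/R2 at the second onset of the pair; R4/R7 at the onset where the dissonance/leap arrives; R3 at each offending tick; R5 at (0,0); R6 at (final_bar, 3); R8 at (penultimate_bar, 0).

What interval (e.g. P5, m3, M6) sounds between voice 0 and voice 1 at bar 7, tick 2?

voice 0=D3 voice 1=B3 -> M6

M6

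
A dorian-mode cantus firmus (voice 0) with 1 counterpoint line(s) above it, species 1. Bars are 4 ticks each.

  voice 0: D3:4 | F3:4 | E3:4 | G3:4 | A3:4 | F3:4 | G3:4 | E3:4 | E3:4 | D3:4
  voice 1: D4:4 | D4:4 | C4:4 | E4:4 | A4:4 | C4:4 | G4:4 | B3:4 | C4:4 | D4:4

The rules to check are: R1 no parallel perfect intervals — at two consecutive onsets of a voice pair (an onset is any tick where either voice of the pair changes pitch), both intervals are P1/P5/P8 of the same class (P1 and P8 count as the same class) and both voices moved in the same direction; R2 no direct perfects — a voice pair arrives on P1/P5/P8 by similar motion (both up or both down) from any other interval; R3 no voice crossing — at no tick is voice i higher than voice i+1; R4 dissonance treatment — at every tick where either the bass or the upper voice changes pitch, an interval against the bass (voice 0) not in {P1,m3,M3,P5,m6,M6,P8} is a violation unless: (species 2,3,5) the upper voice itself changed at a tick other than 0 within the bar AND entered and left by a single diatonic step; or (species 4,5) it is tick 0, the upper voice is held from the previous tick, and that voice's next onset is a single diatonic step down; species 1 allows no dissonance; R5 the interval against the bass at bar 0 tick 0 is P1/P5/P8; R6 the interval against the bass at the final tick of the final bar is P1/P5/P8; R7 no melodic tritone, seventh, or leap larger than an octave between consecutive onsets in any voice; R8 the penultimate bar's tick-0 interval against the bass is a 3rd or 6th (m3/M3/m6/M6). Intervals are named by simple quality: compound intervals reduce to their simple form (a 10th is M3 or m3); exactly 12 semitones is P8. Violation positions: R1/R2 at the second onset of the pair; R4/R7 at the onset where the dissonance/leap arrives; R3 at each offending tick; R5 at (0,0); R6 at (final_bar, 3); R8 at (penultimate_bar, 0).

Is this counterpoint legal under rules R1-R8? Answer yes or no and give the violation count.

bar 0: v0=D3 v1=D4 (P8)
bar 1: v0=F3 v1=D4 (M6)
bar 2: v0=E3 v1=C4 (m6)
bar 3: v0=G3 v1=E4 (M6)
bar 4: v0=A3 v1=A4 (P8)
bar 5: v0=F3 v1=C4 (P5)
bar 6: v0=G3 v1=G4 (P8)
bar 7: v0=E3 v1=B3 (P5)
bar 8: v0=E3 v1=C4 (m6)
bar 9: v0=D3 v1=D4 (P8)
  R2 @ bar4.0: G3/E4 M6 -> A3/A4 P8 similar
  R2 @ bar5.0: A3/A4 P8 -> F3/C4 P5 similar
  R2 @ bar6.0: F3/C4 P5 -> G3/G4 P8 similar
  R2 @ bar7.0: G3/G4 P8 -> E3/B3 P5 similar

No (4 violations)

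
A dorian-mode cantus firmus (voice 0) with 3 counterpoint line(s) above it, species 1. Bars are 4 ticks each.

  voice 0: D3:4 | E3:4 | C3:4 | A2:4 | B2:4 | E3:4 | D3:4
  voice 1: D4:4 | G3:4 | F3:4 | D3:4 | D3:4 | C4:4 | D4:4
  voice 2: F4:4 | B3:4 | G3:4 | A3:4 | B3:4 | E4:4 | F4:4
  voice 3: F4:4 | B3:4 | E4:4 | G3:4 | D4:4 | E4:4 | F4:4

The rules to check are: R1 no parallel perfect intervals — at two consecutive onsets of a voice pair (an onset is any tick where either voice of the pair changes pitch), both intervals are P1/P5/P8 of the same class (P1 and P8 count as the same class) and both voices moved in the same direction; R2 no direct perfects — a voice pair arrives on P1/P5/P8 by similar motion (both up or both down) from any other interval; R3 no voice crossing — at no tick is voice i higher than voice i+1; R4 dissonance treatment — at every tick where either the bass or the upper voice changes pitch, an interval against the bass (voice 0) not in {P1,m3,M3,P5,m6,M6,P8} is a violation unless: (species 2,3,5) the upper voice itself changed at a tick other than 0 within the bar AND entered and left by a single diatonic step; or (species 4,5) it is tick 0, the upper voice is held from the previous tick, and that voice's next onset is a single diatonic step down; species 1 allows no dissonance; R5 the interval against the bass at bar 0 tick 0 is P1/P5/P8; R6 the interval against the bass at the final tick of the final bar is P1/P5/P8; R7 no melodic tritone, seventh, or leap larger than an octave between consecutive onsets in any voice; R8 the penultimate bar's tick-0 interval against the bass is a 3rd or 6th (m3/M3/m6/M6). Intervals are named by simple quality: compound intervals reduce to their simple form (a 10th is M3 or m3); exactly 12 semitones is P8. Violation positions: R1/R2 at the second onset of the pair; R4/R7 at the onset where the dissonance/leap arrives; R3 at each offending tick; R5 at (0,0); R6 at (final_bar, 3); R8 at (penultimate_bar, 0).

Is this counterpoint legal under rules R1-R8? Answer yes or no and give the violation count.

bar 0: v0=D3 v1=D4 v2=F4 v3=F4 (m3)
bar 1: v0=E3 v1=G3 v2=B3 v3=B3 (P5)
bar 2: v0=C3 v1=F3 v2=G3 v3=E4 (M3)
bar 3: v0=A2 v1=D3 v2=A3 v3=G3 (m7)
bar 4: v0=B2 v1=D3 v2=B3 v3=D4 (m3)
bar 5: v0=E3 v1=C4 v2=E4 v3=E4 (P8)
bar 6: v0=D3 v1=D4 v2=F4 v3=F4 (m3)
  R5 @ bar0.0: opens on m3
  R5 @ bar0.0: opens on m3
  R1 @ bar1.0: F4/F4 P1 -> B3/B3 P1 similar
  R7 @ bar1.0: F4->B3 leap 6st
  R7 @ bar1.0: F4->B3 leap 6st
  R1 @ bar2.0: E3/B3 P5 -> C3/G3 P5 similar
  R4 @ bar2.0: C3/F3 P4 untreated
  R3 @ bar3.0: A3 above G3
  R4 @ bar3.0: A2/D3 P4 untreated
  R4 @ bar3.0: A2/G3 m7 untreated
  R3 @ bar3.1: A3 above G3
  R3 @ bar3.2: A3 above G3
  R3 @ bar3.3: A3 above G3
  R1 @ bar4.0: A2/A3 P8 -> B2/B3 P8 similar
  R1 @ bar5.0: B2/B3 P8 -> E3/E4 P8 similar
  R2 @ bar5.0: B2/D4 m3 -> E3/E4 P8 similar
  R2 @ bar5.0: B3/D4 m3 -> E4/E4 P1 similar
  R7 @ bar5.0: D3->C4 leap 10st
  R8 @ bar5.0: penult P8 not 3rd/6th
  R8 @ bar5.0: penult P8 not 3rd/6th
  R1 @ bar6.0: E4/E4 P1 -> F4/F4 P1 similar
  R6 @ bar6.3: closes on m3
  R6 @ bar6.3: closes on m3

No (23 violations)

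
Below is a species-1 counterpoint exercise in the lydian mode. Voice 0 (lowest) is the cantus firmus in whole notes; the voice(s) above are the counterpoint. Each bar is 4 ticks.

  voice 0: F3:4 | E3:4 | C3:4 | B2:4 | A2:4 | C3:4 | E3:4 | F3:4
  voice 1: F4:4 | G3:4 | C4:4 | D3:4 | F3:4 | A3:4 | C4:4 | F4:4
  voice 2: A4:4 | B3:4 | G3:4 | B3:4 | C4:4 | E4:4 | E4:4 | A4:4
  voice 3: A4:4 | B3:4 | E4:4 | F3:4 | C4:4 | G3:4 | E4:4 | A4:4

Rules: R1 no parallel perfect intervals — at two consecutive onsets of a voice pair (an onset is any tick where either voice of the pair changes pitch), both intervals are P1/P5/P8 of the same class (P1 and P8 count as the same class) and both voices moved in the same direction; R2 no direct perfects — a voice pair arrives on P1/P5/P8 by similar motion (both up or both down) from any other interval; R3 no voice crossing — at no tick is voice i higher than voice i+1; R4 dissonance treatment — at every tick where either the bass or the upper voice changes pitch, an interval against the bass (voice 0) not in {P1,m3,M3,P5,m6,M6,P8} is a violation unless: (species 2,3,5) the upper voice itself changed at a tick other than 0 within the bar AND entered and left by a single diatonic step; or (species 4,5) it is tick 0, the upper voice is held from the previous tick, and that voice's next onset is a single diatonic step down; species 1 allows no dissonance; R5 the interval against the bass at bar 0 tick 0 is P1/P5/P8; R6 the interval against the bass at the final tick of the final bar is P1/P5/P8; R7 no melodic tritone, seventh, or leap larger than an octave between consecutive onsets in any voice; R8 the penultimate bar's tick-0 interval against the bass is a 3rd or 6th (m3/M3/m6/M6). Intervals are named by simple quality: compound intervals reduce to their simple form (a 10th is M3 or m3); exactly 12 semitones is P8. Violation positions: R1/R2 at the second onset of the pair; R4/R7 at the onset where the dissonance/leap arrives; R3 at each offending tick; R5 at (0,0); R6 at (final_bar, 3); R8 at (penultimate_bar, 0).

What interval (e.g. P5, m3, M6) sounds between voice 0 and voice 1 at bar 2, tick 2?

voice 0=C3 voice 1=C4 -> P8

P8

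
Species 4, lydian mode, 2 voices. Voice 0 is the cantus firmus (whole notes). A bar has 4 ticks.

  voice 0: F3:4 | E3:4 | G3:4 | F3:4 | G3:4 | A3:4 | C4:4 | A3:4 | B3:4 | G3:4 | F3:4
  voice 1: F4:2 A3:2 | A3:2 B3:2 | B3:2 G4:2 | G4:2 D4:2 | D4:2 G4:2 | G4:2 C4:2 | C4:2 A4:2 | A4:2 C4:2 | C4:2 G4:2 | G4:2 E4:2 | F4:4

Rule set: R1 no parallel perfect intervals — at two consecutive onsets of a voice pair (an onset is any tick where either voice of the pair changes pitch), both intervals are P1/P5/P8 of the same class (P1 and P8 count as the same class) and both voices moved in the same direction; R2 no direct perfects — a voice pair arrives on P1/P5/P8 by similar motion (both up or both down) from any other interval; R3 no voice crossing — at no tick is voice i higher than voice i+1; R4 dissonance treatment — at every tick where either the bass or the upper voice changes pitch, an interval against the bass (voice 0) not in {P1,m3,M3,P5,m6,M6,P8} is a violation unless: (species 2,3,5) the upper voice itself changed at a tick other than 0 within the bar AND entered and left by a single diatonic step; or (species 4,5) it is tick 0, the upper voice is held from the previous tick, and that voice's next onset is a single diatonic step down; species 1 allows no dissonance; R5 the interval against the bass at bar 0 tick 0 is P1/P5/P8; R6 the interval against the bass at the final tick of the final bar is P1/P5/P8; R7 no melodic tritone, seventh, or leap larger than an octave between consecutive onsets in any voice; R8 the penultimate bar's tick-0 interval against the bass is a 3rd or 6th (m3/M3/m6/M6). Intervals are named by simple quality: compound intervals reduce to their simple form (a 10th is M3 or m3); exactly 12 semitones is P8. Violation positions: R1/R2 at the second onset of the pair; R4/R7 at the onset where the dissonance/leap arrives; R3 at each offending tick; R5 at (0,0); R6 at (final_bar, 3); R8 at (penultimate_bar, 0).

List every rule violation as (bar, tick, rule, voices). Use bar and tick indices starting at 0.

(1, 0, R4, (0, 1))
(3, 0, R4, (0, 1))
(5, 0, R4, (0, 1))
(8, 0, R4, (0, 1))
(9, 0, R8, (0, 1))

bar 0: v0=F3 v1=F4 downbeat P8
bar 1: v0=E3 v1=A3 downbeat P4
bar 2: v0=G3 v1=B3 downbeat M3
bar 3: v0=F3 v1=G4 downbeat M2
bar 4: v0=G3 v1=D4 downbeat P5
bar 5: v0=A3 v1=G4 downbeat m7
bar 6: v0=C4 v1=C4 downbeat P1
bar 7: v0=A3 v1=A4 downbeat P8
bar 8: v0=B3 v1=C4 downbeat m2
bar 9: v0=G3 v1=G4 downbeat P8
bar 10: v0=F3 v1=F4 downbeat P8
  -> R4 @ bar 1 tick 0 v(0, 1): E3/A3 P4 untreated
  -> R4 @ bar 3 tick 0 v(0, 1): F3/G4 M2 untreated
  -> R4 @ bar 5 tick 0 v(0, 1): A3/G4 m7 untreated
  -> R4 @ bar 8 tick 0 v(0, 1): B3/C4 m2 untreated
  -> R8 @ bar 9 tick 0 v(0, 1): penult P8 not 3rd/6th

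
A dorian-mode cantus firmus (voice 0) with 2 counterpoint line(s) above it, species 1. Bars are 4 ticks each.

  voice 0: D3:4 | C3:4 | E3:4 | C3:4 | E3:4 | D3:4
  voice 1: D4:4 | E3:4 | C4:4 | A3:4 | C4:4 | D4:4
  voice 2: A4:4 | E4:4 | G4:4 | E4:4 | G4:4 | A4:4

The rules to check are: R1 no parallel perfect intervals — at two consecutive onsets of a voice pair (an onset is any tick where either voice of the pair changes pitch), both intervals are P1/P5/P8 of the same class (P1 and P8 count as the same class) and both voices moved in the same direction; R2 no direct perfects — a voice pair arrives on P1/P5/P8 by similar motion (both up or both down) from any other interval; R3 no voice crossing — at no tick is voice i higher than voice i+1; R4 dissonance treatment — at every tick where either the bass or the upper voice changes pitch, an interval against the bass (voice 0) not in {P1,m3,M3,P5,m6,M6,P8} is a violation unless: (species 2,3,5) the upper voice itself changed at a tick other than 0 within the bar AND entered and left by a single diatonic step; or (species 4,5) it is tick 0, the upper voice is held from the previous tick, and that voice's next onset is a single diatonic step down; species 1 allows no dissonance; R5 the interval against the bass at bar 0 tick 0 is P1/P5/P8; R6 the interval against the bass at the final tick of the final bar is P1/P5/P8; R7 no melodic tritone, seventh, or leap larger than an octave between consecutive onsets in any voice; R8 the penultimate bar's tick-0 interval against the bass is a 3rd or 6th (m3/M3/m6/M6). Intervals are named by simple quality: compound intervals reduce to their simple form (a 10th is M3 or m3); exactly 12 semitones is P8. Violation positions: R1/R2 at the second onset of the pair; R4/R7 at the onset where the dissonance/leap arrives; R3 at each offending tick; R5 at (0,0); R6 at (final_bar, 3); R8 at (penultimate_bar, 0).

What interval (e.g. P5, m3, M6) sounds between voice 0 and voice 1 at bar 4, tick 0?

voice 0=E3 voice 1=C4 -> m6

m6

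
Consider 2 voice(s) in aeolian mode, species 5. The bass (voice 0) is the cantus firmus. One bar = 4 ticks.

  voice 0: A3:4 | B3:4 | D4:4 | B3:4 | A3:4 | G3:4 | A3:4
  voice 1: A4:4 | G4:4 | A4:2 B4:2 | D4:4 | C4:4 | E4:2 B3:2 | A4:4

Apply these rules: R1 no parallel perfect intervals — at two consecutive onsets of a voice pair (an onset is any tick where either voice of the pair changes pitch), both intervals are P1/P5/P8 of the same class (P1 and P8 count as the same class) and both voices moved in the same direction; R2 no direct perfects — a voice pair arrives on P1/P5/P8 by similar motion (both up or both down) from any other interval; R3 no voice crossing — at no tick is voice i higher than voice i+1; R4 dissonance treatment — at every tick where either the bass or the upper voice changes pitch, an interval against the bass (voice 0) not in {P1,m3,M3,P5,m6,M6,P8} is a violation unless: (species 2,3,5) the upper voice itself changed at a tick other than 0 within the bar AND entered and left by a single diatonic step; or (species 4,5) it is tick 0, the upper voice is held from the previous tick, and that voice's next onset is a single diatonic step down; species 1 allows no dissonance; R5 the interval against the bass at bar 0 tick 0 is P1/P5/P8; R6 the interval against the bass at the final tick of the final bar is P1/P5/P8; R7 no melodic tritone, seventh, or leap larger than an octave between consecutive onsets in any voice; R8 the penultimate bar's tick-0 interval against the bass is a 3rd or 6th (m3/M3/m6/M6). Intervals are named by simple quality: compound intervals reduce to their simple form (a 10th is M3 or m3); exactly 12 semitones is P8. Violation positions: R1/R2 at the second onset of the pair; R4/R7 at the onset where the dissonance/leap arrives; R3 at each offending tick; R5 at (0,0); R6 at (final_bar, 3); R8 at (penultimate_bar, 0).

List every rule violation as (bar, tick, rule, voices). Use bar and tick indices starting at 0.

bar 0: v0=A3 v1=A4 downbeat P8
bar 1: v0=B3 v1=G4 downbeat m6
bar 2: v0=D4 v1=A4 downbeat P5
bar 3: v0=B3 v1=D4 downbeat m3
bar 4: v0=A3 v1=C4 downbeat m3
bar 5: v0=G3 v1=E4 downbeat M6
bar 6: v0=A3 v1=A4 downbeat P8
  -> R2 @ bar 2 tick 0 v(0, 1): B3/G4 m6 -> D4/A4 P5 similar
  -> R2 @ bar 6 tick 0 v(0, 1): G3/B3 M3 -> A3/A4 P8 similar
  -> R7 @ bar 6 tick 0 v(1,): B3->A4 leap 10st

(2, 0, R2, (0, 1))
(6, 0, R2, (0, 1))
(6, 0, R7, (1,))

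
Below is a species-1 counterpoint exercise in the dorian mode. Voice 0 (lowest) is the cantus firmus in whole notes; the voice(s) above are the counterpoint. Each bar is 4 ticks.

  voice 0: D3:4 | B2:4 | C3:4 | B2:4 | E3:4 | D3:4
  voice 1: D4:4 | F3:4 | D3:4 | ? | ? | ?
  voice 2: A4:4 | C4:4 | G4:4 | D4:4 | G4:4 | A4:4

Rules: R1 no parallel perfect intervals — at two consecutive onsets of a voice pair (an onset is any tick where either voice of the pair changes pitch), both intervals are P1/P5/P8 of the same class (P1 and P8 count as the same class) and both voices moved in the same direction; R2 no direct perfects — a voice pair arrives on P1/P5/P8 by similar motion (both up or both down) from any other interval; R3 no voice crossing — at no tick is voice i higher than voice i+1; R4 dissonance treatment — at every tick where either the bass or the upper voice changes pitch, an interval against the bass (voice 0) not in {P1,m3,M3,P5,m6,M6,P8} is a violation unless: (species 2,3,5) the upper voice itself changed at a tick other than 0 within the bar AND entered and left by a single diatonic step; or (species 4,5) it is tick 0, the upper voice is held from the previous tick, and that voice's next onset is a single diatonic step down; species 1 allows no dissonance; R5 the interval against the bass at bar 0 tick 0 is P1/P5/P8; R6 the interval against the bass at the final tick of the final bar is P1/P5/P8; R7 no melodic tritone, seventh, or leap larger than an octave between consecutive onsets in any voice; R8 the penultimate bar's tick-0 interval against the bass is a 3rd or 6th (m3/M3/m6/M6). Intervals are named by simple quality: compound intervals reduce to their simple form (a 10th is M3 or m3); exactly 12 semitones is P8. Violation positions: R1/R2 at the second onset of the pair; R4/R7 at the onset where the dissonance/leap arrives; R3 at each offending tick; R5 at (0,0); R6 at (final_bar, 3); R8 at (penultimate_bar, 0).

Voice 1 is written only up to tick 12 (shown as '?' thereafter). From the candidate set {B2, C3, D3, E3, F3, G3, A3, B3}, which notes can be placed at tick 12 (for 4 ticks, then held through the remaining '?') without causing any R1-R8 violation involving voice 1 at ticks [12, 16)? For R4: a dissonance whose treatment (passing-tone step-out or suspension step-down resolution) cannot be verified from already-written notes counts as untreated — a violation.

B2: violates R2
C3: violates R4
D3: legal
E3: violates R4
F3: violates R4
G3: legal
A3: violates R4
B3: legal

{B3, D3, G3}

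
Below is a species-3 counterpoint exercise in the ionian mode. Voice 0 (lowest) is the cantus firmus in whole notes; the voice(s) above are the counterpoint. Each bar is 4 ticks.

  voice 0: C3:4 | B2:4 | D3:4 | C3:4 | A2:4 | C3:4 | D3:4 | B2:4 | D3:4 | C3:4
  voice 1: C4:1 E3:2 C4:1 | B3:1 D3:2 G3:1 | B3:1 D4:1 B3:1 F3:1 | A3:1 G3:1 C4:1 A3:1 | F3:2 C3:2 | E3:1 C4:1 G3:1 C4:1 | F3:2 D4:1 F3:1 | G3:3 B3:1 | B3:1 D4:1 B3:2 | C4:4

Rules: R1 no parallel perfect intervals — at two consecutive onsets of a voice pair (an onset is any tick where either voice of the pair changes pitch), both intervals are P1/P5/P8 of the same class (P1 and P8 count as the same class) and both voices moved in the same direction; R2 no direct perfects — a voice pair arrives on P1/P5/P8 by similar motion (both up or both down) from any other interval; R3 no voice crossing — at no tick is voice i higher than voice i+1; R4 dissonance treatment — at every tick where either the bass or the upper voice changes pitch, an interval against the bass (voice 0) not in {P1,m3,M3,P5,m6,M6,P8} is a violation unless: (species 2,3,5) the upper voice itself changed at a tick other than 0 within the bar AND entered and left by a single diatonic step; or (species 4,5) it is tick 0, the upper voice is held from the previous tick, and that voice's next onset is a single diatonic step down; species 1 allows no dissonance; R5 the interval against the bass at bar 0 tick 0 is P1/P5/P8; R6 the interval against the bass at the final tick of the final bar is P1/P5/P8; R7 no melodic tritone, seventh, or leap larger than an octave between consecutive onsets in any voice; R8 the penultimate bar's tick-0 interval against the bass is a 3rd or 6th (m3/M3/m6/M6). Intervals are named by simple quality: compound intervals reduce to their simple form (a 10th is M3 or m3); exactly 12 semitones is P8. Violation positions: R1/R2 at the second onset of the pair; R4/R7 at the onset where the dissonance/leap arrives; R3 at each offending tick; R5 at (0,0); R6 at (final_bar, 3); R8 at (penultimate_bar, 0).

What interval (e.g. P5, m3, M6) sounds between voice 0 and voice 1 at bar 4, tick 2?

m3

voice 0=A2 voice 1=C3 -> m3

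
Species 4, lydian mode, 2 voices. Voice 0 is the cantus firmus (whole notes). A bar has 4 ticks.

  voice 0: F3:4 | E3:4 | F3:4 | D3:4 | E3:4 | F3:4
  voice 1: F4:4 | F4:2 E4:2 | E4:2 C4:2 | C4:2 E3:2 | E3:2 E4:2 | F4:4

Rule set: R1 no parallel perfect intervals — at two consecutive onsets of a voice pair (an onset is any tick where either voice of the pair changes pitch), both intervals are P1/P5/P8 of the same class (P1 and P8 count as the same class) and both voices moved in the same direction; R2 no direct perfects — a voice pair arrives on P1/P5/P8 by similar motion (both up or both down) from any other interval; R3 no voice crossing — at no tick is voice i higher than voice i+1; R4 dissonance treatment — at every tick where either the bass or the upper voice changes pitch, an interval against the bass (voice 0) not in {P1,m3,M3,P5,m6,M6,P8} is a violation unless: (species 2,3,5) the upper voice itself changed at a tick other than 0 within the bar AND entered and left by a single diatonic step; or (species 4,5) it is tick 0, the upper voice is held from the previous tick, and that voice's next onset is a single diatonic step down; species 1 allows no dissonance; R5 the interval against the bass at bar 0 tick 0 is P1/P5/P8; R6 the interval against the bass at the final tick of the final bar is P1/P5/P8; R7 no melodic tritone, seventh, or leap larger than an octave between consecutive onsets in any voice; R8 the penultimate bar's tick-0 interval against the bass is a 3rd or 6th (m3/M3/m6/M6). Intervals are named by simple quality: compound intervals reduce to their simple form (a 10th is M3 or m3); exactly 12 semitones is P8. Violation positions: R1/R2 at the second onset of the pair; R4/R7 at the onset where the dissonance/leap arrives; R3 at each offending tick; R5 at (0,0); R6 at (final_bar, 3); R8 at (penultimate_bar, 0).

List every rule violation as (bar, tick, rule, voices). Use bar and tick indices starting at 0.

(2, 0, R4, (0, 1))
(3, 0, R4, (0, 1))
(3, 2, R4, (0, 1))
(4, 0, R8, (0, 1))
(5, 0, R1, (0, 1))

bar 0: v0=F3 v1=F4 downbeat P8
bar 1: v0=E3 v1=F4 downbeat m2
bar 2: v0=F3 v1=E4 downbeat M7
bar 3: v0=D3 v1=C4 downbeat m7
bar 4: v0=E3 v1=E3 downbeat P1
bar 5: v0=F3 v1=F4 downbeat P8
  -> R4 @ bar 2 tick 0 v(0, 1): F3/E4 M7 untreated
  -> R4 @ bar 3 tick 0 v(0, 1): D3/C4 m7 untreated
  -> R4 @ bar 3 tick 2 v(0, 1): D3/E3 M2 untreated
  -> R8 @ bar 4 tick 0 v(0, 1): penult P1 not 3rd/6th
  -> R1 @ bar 5 tick 0 v(0, 1): E3/E4 P8 -> F3/F4 P8 similar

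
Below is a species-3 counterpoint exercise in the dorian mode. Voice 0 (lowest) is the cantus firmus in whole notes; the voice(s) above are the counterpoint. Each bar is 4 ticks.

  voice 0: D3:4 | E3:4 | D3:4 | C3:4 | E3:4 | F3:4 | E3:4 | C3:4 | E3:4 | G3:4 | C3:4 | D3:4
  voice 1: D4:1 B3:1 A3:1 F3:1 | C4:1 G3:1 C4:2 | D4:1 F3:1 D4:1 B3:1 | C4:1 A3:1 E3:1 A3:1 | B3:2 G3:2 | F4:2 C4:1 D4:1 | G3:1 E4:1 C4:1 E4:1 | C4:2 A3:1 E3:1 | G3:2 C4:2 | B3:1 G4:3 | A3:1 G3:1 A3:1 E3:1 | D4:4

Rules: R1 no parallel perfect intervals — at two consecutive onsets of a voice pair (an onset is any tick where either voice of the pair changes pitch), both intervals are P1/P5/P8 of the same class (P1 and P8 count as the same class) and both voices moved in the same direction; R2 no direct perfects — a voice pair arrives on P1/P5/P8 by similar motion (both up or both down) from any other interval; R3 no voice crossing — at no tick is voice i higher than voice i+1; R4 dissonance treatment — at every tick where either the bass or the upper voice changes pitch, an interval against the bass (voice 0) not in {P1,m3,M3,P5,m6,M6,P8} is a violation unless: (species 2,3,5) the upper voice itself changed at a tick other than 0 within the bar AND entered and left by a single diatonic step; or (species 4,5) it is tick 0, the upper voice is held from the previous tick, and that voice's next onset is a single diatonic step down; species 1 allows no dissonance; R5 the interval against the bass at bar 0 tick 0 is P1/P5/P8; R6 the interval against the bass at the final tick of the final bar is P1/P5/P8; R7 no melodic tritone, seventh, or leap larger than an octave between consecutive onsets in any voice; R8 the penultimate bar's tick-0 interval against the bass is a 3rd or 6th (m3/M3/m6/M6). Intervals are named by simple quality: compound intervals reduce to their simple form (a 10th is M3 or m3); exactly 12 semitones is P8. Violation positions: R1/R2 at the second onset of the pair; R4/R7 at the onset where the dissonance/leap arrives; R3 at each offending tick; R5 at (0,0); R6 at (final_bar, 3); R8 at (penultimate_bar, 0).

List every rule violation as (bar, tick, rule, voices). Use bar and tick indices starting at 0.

(4, 0, R2, (0, 1))
(5, 0, R2, (0, 1))
(5, 0, R7, (1,))
(7, 0, R1, (0, 1))
(10, 0, R7, (1,))
(11, 0, R2, (0, 1))
(11, 0, R7, (1,))

bar 0: v0=D3 v1=D4 downbeat P8
bar 1: v0=E3 v1=C4 downbeat m6
bar 2: v0=D3 v1=D4 downbeat P8
bar 3: v0=C3 v1=C4 downbeat P8
bar 4: v0=E3 v1=B3 downbeat P5
bar 5: v0=F3 v1=F4 downbeat P8
bar 6: v0=E3 v1=G3 downbeat m3
bar 7: v0=C3 v1=C4 downbeat P8
bar 8: v0=E3 v1=G3 downbeat m3
bar 9: v0=G3 v1=B3 downbeat M3
bar 10: v0=C3 v1=A3 downbeat M6
bar 11: v0=D3 v1=D4 downbeat P8
  -> R2 @ bar 4 tick 0 v(0, 1): C3/A3 M6 -> E3/B3 P5 similar
  -> R2 @ bar 5 tick 0 v(0, 1): E3/G3 m3 -> F3/F4 P8 similar
  -> R7 @ bar 5 tick 0 v(1,): G3->F4 leap 10st
  -> R1 @ bar 7 tick 0 v(0, 1): E3/E4 P8 -> C3/C4 P8 similar
  -> R7 @ bar 10 tick 0 v(1,): G4->A3 leap 10st
  -> R2 @ bar 11 tick 0 v(0, 1): C3/E3 M3 -> D3/D4 P8 similar
  -> R7 @ bar 11 tick 0 v(1,): E3->D4 leap 10st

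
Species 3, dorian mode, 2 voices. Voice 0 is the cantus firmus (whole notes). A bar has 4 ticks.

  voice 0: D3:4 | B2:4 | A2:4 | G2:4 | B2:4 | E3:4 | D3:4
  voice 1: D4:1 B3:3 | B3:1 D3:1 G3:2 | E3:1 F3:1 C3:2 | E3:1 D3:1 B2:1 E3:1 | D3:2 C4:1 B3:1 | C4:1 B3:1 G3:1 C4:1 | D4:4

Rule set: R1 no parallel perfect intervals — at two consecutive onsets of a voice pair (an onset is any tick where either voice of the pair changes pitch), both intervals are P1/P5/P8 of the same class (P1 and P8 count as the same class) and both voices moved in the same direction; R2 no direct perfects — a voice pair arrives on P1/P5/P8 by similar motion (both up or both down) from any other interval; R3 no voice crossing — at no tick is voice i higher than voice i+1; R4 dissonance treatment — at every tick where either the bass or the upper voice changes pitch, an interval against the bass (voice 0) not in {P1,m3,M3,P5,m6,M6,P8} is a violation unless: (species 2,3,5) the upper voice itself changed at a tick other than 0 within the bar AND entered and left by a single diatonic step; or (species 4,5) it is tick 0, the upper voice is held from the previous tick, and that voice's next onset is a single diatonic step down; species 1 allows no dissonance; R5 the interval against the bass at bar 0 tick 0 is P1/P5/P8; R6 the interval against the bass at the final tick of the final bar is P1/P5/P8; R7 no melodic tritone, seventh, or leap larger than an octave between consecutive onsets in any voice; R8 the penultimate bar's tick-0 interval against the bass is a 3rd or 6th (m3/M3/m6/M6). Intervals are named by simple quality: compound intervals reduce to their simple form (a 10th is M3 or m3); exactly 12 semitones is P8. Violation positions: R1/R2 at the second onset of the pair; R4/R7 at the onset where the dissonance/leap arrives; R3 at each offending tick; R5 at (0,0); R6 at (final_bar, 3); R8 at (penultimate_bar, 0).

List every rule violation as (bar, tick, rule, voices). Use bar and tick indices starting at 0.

(2, 0, R2, (0, 1))
(4, 2, R4, (0, 1))
(4, 2, R7, (1,))

bar 0: v0=D3 v1=D4 downbeat P8
bar 1: v0=B2 v1=B3 downbeat P8
bar 2: v0=A2 v1=E3 downbeat P5
bar 3: v0=G2 v1=E3 downbeat M6
bar 4: v0=B2 v1=D3 downbeat m3
bar 5: v0=E3 v1=C4 downbeat m6
bar 6: v0=D3 v1=D4 downbeat P8
  -> R2 @ bar 2 tick 0 v(0, 1): B2/G3 m6 -> A2/E3 P5 similar
  -> R4 @ bar 4 tick 2 v(0, 1): B2/C4 m2 untreated
  -> R7 @ bar 4 tick 2 v(1,): D3->C4 leap 10st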